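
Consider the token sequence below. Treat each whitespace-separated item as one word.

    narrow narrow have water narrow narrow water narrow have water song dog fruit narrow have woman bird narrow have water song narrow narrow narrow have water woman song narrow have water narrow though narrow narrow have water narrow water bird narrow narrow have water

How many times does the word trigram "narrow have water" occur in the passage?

7

Scanning the 42 overlapping trigram windows for "narrow have water":
  position 2–4: narrow have water
  position 8–10: narrow have water
  position 18–20: narrow have water
  position 24–26: narrow have water
  position 29–31: narrow have water
  position 35–37: narrow have water
  position 42–44: narrow have water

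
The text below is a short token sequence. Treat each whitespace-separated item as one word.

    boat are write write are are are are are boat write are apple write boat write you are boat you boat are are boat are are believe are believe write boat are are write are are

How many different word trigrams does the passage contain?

36 tokens → 34 trigram windows in total.
Repeated trigrams (each contributes count−1 duplicates):
  are are are: 3
  boat are are: 3
  are are boat: 2
  write are are: 2
6 duplicate windows → 34 − 6 = 28 distinct.

28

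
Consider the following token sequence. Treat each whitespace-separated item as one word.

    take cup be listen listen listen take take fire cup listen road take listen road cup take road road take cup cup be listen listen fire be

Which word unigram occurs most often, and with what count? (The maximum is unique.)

"listen", 7 times

Unigram frequencies (highest first):
  listen: 7
  take: 6
  cup: 5
  road: 4
  be: 3
  fire: 2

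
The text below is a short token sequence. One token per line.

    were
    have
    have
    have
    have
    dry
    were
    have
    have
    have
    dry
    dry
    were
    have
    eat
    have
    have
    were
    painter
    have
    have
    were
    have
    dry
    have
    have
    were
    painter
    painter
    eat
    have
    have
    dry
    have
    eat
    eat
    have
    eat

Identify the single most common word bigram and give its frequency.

Bigram frequencies (highest first):
  have have: 9
  were have: 4
  have dry: 4
  have eat: 3
  eat have: 3
  have were: 3
  … (8 more, each ≤ 2)

"have have", 9 times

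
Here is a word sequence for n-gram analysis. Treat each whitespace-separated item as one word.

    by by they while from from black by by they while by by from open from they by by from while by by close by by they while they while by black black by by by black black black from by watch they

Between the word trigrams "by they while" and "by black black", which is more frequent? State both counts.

"by they while": 3 occurrences
"by black black": 2 occurrences

"by they while" (3 vs 2)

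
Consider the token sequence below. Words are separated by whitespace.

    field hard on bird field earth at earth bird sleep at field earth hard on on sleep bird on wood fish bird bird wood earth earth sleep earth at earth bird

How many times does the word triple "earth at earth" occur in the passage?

2

Scanning the 29 overlapping trigram windows for "earth at earth":
  position 6–8: earth at earth
  position 28–30: earth at earth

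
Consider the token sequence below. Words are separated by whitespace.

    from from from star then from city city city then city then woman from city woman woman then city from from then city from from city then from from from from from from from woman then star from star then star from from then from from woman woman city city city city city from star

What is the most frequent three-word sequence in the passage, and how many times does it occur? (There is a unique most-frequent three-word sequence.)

"from from from", 6 times

Trigram frequencies (highest first):
  from from from: 6
  city city city: 4
  from star then: 2
  then city from: 2
  city from from: 2
  from from then: 2
  … (32 more, each ≤ 2)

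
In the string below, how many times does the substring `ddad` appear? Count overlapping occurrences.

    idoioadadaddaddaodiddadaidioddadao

Sliding a length-4 window over the 34 characters (31 positions):
  position 11–14: ddad
  position 20–23: ddad
  position 29–32: ddad

3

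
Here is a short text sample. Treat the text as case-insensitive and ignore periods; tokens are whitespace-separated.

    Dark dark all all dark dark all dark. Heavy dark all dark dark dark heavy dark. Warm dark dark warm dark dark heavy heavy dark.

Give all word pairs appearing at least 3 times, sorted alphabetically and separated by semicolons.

Bigram counts meeting the condition (at least 3 times):
  all dark: 3
  dark all: 3
  dark dark: 6
  dark heavy: 3
  heavy dark: 3

all dark; dark all; dark dark; dark heavy; heavy dark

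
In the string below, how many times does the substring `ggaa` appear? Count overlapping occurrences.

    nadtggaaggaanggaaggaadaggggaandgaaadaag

5

Sliding a length-4 window over the 39 characters (36 positions):
  position 5–8: ggaa
  position 9–12: ggaa
  position 14–17: ggaa
  position 18–21: ggaa
  position 26–29: ggaa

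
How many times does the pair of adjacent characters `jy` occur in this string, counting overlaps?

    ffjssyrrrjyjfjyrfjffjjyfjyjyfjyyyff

6

Sliding a length-2 window over the 35 characters (34 positions):
  position 10–11: jy
  position 14–15: jy
  position 22–23: jy
  position 25–26: jy
  position 27–28: jy
  position 30–31: jy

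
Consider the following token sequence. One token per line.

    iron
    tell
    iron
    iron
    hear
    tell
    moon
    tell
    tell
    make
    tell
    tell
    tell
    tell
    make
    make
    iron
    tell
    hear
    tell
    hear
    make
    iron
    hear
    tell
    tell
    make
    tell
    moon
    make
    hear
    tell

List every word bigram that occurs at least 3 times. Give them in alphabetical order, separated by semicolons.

Bigram counts meeting the condition (at least 3 times):
  hear tell: 4
  tell make: 3
  tell tell: 5

hear tell; tell make; tell tell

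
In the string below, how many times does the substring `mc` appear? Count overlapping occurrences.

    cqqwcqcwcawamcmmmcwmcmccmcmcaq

Sliding a length-2 window over the 30 characters (29 positions):
  position 13–14: mc
  position 17–18: mc
  position 20–21: mc
  position 22–23: mc
  position 25–26: mc
  position 27–28: mc

6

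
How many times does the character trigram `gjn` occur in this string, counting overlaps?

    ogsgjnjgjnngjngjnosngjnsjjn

5

Sliding a length-3 window over the 27 characters (25 positions):
  position 4–6: gjn
  position 8–10: gjn
  position 12–14: gjn
  position 15–17: gjn
  position 21–23: gjn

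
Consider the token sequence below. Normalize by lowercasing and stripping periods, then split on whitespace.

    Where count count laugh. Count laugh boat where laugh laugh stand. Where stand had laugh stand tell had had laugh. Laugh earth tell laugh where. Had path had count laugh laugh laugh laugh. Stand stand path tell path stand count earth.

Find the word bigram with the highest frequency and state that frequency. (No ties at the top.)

"laugh laugh", 5 times

Bigram frequencies (highest first):
  laugh laugh: 5
  count laugh: 3
  laugh stand: 3
  had laugh: 2
  where count: 1
  count count: 1
  … (25 more, each ≤ 1)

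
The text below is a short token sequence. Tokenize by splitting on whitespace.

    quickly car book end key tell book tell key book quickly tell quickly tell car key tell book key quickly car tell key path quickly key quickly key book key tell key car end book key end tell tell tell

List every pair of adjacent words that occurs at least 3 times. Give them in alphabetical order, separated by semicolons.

book key; key tell; tell key

Bigram counts meeting the condition (at least 3 times):
  book key: 3
  key tell: 3
  tell key: 3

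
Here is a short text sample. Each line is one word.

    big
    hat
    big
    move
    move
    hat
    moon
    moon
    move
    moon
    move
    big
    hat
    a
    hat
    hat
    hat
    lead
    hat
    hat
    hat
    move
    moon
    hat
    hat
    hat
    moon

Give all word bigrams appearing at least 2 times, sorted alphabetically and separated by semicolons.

Bigram counts meeting the condition (at least 2 times):
  big hat: 2
  hat hat: 6
  hat moon: 2
  moon move: 2
  move moon: 2

big hat; hat hat; hat moon; moon move; move moon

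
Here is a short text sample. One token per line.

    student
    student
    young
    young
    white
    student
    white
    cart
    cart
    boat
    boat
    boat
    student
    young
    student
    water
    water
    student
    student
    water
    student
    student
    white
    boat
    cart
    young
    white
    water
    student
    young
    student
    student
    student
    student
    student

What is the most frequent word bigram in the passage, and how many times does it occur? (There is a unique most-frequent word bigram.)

Bigram frequencies (highest first):
  student student: 7
  student young: 3
  water student: 3
  young white: 2
  student white: 2
  boat boat: 2
  … (13 more, each ≤ 2)

"student student", 7 times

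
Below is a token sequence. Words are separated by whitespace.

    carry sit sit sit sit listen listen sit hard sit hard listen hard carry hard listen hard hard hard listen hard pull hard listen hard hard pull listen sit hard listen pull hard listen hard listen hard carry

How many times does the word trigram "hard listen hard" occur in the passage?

6

Scanning the 36 overlapping trigram windows for "hard listen hard":
  position 11–13: hard listen hard
  position 15–17: hard listen hard
  position 19–21: hard listen hard
  position 23–25: hard listen hard
  position 33–35: hard listen hard
  position 35–37: hard listen hard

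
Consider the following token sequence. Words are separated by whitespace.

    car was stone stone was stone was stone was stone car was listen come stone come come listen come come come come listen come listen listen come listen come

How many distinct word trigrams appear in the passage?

29 tokens → 27 trigram windows in total.
Repeated trigrams (each contributes count−1 duplicates):
  come listen come: 3
  stone was stone: 3
  come come come: 2
  come come listen: 2
  listen come listen: 2
  was stone was: 2
8 duplicate windows → 27 − 8 = 19 distinct.

19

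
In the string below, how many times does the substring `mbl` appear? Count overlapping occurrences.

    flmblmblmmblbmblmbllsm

5

Sliding a length-3 window over the 22 characters (20 positions):
  position 3–5: mbl
  position 6–8: mbl
  position 10–12: mbl
  position 14–16: mbl
  position 17–19: mbl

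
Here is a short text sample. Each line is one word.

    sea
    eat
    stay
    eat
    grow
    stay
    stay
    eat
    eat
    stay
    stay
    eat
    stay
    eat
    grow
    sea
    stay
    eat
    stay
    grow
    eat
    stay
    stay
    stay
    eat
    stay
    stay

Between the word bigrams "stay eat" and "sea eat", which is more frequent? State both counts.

"stay eat": 6 occurrences
"sea eat": 1 occurrence

"stay eat" (6 vs 1)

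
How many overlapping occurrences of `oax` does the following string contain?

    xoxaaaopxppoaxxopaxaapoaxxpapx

2

Sliding a length-3 window over the 30 characters (28 positions):
  position 12–14: oax
  position 23–25: oax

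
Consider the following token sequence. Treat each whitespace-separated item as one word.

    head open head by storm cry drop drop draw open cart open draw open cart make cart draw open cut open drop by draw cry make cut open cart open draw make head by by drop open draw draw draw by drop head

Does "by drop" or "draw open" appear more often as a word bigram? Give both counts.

"draw open" (3 vs 2)

"by drop": 2 occurrences
"draw open": 3 occurrences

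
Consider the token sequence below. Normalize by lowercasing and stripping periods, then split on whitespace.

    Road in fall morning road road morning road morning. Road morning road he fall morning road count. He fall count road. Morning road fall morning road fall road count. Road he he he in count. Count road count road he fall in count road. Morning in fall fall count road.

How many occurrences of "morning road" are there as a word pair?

7

Scanning the 49 overlapping bigram windows for "morning road":
  position 4–5: morning road
  position 7–8: morning road
  position 9–10: morning road
  position 11–12: morning road
  position 15–16: morning road
  position 22–23: morning road
  position 25–26: morning road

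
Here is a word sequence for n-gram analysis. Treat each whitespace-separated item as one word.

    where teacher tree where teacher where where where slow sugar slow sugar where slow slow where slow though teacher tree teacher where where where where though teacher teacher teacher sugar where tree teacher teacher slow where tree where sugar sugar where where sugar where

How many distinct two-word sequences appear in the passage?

21

44 tokens → 43 bigram windows in total.
Repeated bigrams (each contributes count−1 duplicates):
  where where: 6
  sugar where: 4
  teacher teacher: 3
  where slow: 3
  slow sugar: 2
  slow where: 2
  teacher tree: 2
  teacher where: 2
  … (6 more repeated)
22 duplicate windows → 43 − 22 = 21 distinct.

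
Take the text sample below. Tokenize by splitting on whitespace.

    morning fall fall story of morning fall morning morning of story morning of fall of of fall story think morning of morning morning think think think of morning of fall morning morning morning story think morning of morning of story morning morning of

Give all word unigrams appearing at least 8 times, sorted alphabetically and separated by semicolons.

Unigram counts meeting the condition (at least 8 times):
  morning: 16
  of: 11

morning; of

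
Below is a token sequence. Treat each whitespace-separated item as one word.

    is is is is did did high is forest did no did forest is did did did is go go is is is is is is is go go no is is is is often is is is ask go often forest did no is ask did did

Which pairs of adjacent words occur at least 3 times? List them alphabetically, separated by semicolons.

did did; is is

Bigram counts meeting the condition (at least 3 times):
  did did: 4
  is is: 14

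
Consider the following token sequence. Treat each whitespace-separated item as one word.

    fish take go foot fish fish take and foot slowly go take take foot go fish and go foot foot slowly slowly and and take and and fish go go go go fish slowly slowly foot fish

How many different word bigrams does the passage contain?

26

37 tokens → 36 bigram windows in total.
Repeated bigrams (each contributes count−1 duplicates):
  go go: 3
  and and: 2
  fish take: 2
  foot fish: 2
  foot slowly: 2
  go fish: 2
  go foot: 2
  slowly slowly: 2
  … (1 more repeated)
10 duplicate windows → 36 − 10 = 26 distinct.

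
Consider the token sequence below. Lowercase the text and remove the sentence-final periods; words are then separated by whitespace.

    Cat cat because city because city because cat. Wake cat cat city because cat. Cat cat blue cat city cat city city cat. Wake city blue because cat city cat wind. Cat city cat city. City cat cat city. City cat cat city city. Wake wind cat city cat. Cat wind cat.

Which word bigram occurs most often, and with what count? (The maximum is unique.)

"cat city", 9 times

Bigram frequencies (highest first):
  cat city: 9
  cat cat: 7
  city cat: 7
  city city: 4
  city because: 3
  because cat: 3
  … (13 more, each ≤ 3)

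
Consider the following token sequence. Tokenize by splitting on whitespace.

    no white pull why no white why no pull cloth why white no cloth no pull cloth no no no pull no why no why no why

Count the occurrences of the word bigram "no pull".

3

Scanning the 26 overlapping bigram windows for "no pull":
  position 8–9: no pull
  position 15–16: no pull
  position 20–21: no pull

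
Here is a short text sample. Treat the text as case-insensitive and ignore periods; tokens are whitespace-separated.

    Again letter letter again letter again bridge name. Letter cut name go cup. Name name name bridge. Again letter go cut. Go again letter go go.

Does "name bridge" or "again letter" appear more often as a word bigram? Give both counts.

"again letter" (4 vs 1)

"name bridge": 1 occurrence
"again letter": 4 occurrences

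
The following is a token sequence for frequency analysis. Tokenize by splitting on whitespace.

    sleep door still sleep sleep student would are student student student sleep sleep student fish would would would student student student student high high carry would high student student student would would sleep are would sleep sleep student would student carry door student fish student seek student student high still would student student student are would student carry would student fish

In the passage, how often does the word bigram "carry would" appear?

Scanning the 60 overlapping bigram windows for "carry would":
  position 25–26: carry would
  position 58–59: carry would

2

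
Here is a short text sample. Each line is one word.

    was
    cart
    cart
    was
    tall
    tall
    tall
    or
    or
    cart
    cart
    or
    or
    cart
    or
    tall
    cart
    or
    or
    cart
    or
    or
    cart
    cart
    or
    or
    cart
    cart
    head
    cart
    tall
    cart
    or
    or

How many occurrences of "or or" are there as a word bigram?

6

Scanning the 33 overlapping bigram windows for "or or":
  position 8–9: or or
  position 12–13: or or
  position 18–19: or or
  position 21–22: or or
  position 25–26: or or
  position 33–34: or or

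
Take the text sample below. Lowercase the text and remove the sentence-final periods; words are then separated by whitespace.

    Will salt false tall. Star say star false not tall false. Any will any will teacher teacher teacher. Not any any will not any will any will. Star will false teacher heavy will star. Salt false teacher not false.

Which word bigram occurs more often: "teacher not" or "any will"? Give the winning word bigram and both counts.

"any will" (5 vs 2)

"teacher not": 2 occurrences
"any will": 5 occurrences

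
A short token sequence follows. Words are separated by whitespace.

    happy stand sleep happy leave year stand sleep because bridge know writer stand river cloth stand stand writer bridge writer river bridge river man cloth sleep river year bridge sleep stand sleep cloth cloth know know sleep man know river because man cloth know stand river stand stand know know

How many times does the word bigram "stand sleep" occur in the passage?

3

Scanning the 49 overlapping bigram windows for "stand sleep":
  position 2–3: stand sleep
  position 7–8: stand sleep
  position 31–32: stand sleep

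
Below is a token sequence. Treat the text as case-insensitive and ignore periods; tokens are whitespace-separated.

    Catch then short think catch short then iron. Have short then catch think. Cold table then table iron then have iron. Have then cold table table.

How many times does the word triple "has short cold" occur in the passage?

Scanning the 24 overlapping trigram windows for "has short cold":
  (none found)

0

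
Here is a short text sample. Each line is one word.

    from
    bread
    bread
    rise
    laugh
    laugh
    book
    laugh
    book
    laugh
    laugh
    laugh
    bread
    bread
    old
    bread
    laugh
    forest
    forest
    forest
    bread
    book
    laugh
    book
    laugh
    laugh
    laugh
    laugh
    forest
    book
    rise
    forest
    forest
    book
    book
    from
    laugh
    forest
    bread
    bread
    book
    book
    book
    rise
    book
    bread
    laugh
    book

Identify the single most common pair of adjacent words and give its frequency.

"laugh laugh", 6 times

Bigram frequencies (highest first):
  laugh laugh: 6
  laugh book: 4
  book laugh: 4
  bread bread: 3
  laugh forest: 3
  forest forest: 3
  … (17 more, each ≤ 3)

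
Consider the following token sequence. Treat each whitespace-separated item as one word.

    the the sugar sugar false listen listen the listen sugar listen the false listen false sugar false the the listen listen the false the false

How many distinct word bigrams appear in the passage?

25 tokens → 24 bigram windows in total.
Repeated bigrams (each contributes count−1 duplicates):
  listen the: 3
  the false: 3
  false listen: 2
  false the: 2
  listen listen: 2
  sugar false: 2
  the listen: 2
  the the: 2
10 duplicate windows → 24 − 10 = 14 distinct.

14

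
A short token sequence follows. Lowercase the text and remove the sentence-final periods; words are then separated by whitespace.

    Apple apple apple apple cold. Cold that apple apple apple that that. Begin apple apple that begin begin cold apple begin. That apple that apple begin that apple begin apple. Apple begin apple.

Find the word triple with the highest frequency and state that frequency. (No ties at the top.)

"apple apple apple", 3 times

Trigram frequencies (highest first):
  apple apple apple: 3
  apple apple that: 2
  begin apple apple: 2
  apple begin that: 2
  begin that apple: 2
  that apple begin: 2
  … (17 more, each ≤ 2)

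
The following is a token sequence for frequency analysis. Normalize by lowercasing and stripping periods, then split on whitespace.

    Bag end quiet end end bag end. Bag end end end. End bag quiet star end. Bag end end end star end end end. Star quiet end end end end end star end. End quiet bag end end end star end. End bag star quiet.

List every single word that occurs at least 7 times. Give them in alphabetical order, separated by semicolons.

Unigram counts meeting the condition (at least 7 times):
  bag: 7
  end: 27

bag; end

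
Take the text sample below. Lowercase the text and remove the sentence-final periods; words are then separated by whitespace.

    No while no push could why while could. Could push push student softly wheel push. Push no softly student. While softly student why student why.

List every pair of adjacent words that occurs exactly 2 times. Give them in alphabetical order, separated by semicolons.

Bigram counts meeting the condition (exactly 2 times):
  push push: 2
  softly student: 2
  student why: 2

push push; softly student; student why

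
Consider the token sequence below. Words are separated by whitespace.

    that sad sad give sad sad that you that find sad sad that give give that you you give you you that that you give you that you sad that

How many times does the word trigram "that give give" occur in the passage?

1

Scanning the 28 overlapping trigram windows for "that give give":
  position 13–15: that give give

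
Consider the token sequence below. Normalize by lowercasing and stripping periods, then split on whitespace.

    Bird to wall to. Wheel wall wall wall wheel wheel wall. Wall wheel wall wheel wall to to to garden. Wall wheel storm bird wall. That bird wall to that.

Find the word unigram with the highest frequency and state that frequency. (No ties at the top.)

"wall", 11 times

Unigram frequencies (highest first):
  wall: 11
  to: 6
  wheel: 6
  bird: 3
  that: 2
  garden: 1
  … (1 more, each ≤ 1)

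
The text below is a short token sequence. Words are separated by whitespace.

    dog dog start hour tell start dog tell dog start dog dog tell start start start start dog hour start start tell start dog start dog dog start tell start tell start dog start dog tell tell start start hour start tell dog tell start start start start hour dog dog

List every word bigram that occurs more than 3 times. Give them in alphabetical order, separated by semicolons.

Bigram counts meeting the condition (more than 3 times):
  dog dog: 4
  dog start: 5
  dog tell: 4
  start dog: 7
  start start: 8
  start tell: 4
  tell start: 7

dog dog; dog start; dog tell; start dog; start start; start tell; tell start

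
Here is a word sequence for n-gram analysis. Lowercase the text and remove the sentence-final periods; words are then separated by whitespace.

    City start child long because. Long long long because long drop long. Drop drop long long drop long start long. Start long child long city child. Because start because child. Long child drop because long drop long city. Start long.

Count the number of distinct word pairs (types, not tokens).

20

40 tokens → 39 bigram windows in total.
Repeated bigrams (each contributes count−1 duplicates):
  drop long: 4
  long drop: 4
  because long: 3
  child long: 3
  long long: 3
  start long: 3
  city start: 2
  long because: 2
  … (3 more repeated)
19 duplicate windows → 39 − 19 = 20 distinct.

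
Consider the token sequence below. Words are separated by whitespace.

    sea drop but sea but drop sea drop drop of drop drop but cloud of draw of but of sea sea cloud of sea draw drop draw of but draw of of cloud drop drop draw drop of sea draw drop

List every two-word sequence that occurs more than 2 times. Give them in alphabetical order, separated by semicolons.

Bigram counts meeting the condition (more than 2 times):
  draw drop: 3
  draw of: 3
  drop drop: 3
  of sea: 3

draw drop; draw of; drop drop; of sea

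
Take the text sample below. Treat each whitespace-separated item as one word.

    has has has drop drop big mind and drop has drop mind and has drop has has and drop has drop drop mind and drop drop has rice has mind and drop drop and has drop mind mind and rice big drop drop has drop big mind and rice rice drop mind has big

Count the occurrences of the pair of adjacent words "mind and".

Scanning the 53 overlapping bigram windows for "mind and":
  position 7–8: mind and
  position 12–13: mind and
  position 23–24: mind and
  position 30–31: mind and
  position 38–39: mind and
  position 47–48: mind and

6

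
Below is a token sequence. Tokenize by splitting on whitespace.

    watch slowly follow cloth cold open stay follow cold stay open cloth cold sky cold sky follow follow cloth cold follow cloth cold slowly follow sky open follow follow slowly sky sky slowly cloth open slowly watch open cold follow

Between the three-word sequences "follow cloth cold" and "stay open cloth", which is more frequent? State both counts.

"follow cloth cold": 3 occurrences
"stay open cloth": 1 occurrence

"follow cloth cold" (3 vs 1)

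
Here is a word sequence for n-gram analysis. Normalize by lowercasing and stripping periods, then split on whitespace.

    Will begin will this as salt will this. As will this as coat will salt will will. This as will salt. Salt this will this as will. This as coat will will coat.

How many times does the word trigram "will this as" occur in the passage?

6

Scanning the 31 overlapping trigram windows for "will this as":
  position 3–5: will this as
  position 7–9: will this as
  position 10–12: will this as
  position 17–19: will this as
  position 24–26: will this as
  position 27–29: will this as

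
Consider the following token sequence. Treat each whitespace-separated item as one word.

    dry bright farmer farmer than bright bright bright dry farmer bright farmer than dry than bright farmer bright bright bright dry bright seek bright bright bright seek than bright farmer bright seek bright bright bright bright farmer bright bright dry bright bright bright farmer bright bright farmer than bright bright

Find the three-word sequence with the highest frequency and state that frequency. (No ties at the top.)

Trigram frequencies (highest first):
  bright bright bright: 6
  bright farmer bright: 4
  bright bright dry: 3
  farmer bright bright: 3
  bright bright farmer: 3
  farmer than bright: 2
  … (21 more, each ≤ 2)

"bright bright bright", 6 times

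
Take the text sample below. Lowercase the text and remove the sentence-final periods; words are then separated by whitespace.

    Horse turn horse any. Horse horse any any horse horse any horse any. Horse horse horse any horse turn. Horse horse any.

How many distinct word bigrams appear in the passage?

6

22 tokens → 21 bigram windows in total.
Repeated bigrams (each contributes count−1 duplicates):
  horse any: 6
  any horse: 5
  horse horse: 5
  horse turn: 2
  turn horse: 2
15 duplicate windows → 21 − 15 = 6 distinct.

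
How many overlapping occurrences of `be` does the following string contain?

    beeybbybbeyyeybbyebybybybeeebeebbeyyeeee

Sliding a length-2 window over the 40 characters (39 positions):
  position 1–2: be
  position 9–10: be
  position 25–26: be
  position 29–30: be
  position 33–34: be

5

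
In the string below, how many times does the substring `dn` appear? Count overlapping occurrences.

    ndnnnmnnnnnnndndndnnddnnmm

Sliding a length-2 window over the 26 characters (25 positions):
  position 2–3: dn
  position 14–15: dn
  position 16–17: dn
  position 18–19: dn
  position 22–23: dn

5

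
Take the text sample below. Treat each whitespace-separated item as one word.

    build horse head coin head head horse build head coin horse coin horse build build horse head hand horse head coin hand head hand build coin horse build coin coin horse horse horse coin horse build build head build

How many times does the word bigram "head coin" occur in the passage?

3

Scanning the 38 overlapping bigram windows for "head coin":
  position 3–4: head coin
  position 9–10: head coin
  position 20–21: head coin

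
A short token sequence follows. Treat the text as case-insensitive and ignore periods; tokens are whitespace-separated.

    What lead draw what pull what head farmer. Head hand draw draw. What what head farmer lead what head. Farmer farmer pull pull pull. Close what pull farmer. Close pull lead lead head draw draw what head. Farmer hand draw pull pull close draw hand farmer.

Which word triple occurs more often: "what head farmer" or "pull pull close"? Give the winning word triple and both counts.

"what head farmer": 4 occurrences
"pull pull close": 2 occurrences

"what head farmer" (4 vs 2)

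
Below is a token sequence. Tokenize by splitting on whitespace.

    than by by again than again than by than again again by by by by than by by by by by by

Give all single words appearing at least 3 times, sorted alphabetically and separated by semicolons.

Unigram counts meeting the condition (at least 3 times):
  again: 4
  by: 13
  than: 5

again; by; than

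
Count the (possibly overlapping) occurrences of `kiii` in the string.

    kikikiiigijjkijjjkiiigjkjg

Sliding a length-4 window over the 26 characters (23 positions):
  position 5–8: kiii
  position 18–21: kiii

2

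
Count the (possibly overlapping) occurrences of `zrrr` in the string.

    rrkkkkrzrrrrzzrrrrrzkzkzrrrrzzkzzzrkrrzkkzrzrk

3

Sliding a length-4 window over the 46 characters (43 positions):
  position 8–11: zrrr
  position 14–17: zrrr
  position 24–27: zrrr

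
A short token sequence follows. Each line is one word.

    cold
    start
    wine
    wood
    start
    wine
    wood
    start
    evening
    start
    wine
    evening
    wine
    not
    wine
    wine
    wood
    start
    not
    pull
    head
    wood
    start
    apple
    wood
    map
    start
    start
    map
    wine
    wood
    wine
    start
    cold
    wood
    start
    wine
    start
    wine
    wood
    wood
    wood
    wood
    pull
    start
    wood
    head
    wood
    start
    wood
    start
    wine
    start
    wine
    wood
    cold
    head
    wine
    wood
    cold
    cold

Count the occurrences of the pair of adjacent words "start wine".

Scanning the 60 overlapping bigram windows for "start wine":
  position 2–3: start wine
  position 5–6: start wine
  position 10–11: start wine
  position 36–37: start wine
  position 38–39: start wine
  position 51–52: start wine
  position 53–54: start wine

7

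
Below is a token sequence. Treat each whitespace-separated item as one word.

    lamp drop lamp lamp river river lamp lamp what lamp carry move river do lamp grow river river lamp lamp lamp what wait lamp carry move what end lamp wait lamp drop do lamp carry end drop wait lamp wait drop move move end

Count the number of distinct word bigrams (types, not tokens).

29

44 tokens → 43 bigram windows in total.
Repeated bigrams (each contributes count−1 duplicates):
  lamp lamp: 4
  lamp carry: 3
  wait lamp: 3
  carry move: 2
  do lamp: 2
  lamp drop: 2
  lamp wait: 2
  lamp what: 2
  … (2 more repeated)
14 duplicate windows → 43 − 14 = 29 distinct.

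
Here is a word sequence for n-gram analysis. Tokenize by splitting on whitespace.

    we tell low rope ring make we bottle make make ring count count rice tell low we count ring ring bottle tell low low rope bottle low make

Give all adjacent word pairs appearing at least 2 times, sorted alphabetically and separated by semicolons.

low rope; tell low

Bigram counts meeting the condition (at least 2 times):
  low rope: 2
  tell low: 3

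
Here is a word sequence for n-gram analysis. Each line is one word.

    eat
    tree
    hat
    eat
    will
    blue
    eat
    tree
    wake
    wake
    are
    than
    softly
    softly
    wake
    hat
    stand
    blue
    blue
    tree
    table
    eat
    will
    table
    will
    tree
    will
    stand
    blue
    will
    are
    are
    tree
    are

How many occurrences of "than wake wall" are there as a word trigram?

0

Scanning the 32 overlapping trigram windows for "than wake wall":
  (none found)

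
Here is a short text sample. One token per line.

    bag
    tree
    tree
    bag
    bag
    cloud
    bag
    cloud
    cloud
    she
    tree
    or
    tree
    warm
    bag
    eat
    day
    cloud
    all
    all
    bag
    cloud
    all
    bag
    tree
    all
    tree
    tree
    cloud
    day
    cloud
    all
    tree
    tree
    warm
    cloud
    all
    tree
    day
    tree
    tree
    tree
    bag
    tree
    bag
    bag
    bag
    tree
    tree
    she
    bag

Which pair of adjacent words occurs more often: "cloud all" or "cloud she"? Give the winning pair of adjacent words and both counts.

"cloud all": 4 occurrences
"cloud she": 1 occurrence

"cloud all" (4 vs 1)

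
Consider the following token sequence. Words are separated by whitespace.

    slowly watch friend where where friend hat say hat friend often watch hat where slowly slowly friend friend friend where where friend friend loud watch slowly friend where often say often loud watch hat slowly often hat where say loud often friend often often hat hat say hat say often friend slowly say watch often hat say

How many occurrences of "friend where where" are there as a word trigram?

2

Scanning the 55 overlapping trigram windows for "friend where where":
  position 3–5: friend where where
  position 19–21: friend where where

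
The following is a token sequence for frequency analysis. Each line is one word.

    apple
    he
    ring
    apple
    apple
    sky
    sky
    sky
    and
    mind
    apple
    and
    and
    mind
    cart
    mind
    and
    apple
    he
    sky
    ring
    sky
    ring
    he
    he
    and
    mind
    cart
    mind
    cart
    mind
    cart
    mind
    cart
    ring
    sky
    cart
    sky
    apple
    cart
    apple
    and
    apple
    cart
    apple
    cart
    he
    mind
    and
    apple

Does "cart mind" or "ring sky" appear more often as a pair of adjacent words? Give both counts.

"cart mind" (4 vs 2)

"cart mind": 4 occurrences
"ring sky": 2 occurrences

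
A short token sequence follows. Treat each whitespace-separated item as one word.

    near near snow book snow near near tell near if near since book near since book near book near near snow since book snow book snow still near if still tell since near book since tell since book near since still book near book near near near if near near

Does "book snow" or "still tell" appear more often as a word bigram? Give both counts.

"book snow" (3 vs 1)

"book snow": 3 occurrences
"still tell": 1 occurrence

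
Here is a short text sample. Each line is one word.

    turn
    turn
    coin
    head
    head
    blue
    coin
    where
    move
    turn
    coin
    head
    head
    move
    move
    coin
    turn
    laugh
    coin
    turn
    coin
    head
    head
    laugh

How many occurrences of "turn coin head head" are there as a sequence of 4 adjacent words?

Scanning the 21 overlapping 4-gram windows for "turn coin head head":
  position 2–5: turn coin head head
  position 10–13: turn coin head head
  position 20–23: turn coin head head

3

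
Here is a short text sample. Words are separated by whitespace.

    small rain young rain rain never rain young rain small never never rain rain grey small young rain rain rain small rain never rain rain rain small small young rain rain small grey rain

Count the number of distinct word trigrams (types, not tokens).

23

34 tokens → 32 trigram windows in total.
Repeated trigrams (each contributes count−1 duplicates):
  rain rain small: 3
  young rain rain: 3
  never rain rain: 2
  rain never rain: 2
  rain rain rain: 2
  rain young rain: 2
  small young rain: 2
9 duplicate windows → 32 − 9 = 23 distinct.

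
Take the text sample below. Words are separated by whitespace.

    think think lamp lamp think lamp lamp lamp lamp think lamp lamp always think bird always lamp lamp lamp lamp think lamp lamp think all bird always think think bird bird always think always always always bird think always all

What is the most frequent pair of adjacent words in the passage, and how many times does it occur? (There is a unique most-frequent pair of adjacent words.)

Bigram frequencies (highest first):
  lamp lamp: 9
  think lamp: 4
  lamp think: 4
  always think: 3
  bird always: 3
  think think: 2
  … (11 more, each ≤ 2)

"lamp lamp", 9 times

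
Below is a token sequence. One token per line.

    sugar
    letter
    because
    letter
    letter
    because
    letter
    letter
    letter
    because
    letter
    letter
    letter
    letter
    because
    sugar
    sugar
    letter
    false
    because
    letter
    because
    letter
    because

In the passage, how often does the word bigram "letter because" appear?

6

Scanning the 23 overlapping bigram windows for "letter because":
  position 2–3: letter because
  position 5–6: letter because
  position 9–10: letter because
  position 14–15: letter because
  position 21–22: letter because
  position 23–24: letter because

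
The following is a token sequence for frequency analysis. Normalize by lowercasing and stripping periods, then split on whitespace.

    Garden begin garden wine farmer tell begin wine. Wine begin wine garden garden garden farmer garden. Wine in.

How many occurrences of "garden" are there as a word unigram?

Scanning the 18 tokens for "garden":
  position 1: garden
  position 3: garden
  position 12: garden
  position 13: garden
  position 14: garden
  position 16: garden

6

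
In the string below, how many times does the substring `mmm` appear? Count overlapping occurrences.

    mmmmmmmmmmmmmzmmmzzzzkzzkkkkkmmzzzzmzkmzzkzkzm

Sliding a length-3 window over the 46 characters (44 positions):
  position 1–3: mmm
  position 2–4: mmm
  position 3–5: mmm
  position 4–6: mmm
  position 5–7: mmm
  position 6–8: mmm
  position 7–9: mmm
  position 8–10: mmm
  position 9–11: mmm
  position 10–12: mmm
  … (2 more)

12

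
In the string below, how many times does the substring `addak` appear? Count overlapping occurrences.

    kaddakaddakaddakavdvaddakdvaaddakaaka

5

Sliding a length-5 window over the 37 characters (33 positions):
  position 2–6: addak
  position 7–11: addak
  position 12–16: addak
  position 21–25: addak
  position 29–33: addak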